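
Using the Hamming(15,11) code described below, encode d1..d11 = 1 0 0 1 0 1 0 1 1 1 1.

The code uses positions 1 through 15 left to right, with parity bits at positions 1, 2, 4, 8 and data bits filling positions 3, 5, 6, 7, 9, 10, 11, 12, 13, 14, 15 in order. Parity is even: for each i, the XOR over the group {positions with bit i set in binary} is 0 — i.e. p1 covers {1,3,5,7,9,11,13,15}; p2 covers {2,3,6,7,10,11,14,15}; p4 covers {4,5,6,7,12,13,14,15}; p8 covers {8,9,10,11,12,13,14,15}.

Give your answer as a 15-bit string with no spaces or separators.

Place data at non-parity positions: p1 p2 1 p4 0 0 1 p8 0 1 0 1 1 1 1
p1 (pos 1,3,5,7,9,11,13,15): XOR of data positions = 1⊕0⊕1⊕0⊕0⊕1⊕1 = 0
p2 (pos 2,3,6,7,10,11,14,15): XOR of data positions = 1⊕0⊕1⊕1⊕0⊕1⊕1 = 1
p4 (pos 4,5,6,7,12,13,14,15): XOR of data positions = 0⊕0⊕1⊕1⊕1⊕1⊕1 = 1
p8 (pos 8,9,10,11,12,13,14,15): XOR of data positions = 0⊕1⊕0⊕1⊕1⊕1⊕1 = 1
Codeword: 011100110101111

011100110101111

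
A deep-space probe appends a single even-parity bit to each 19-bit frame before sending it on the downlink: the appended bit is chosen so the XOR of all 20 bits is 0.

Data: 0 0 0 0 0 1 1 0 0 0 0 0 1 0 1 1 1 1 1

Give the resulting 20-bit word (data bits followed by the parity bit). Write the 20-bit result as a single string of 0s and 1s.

XOR of the 19 data bits: 0⊕0⊕0⊕0⊕0⊕1⊕1⊕0⊕0⊕0⊕0⊕0⊕1⊕0⊕1⊕1⊕1⊕1⊕1 = 0
Parity bit = 0 (so all 20 bits XOR to 0).

00000110000010111110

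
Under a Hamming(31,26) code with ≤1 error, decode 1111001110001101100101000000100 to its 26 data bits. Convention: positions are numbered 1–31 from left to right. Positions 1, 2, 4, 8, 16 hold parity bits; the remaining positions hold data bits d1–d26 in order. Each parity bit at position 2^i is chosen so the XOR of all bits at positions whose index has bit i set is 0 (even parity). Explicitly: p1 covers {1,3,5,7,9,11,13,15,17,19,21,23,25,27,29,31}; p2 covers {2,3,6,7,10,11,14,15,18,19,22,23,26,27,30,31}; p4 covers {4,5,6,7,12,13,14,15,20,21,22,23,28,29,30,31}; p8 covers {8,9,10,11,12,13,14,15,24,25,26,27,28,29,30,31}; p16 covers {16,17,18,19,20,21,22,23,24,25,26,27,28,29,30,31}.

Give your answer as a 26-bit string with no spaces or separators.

10011000110100101000000101

s1 (pos 1,3,5,7,9,11,13,15,17,19,21,23,25,27,29,31): 1⊕1⊕0⊕1⊕1⊕0⊕1⊕0⊕1⊕0⊕0⊕0⊕0⊕0⊕1⊕0 = 1
s2 (pos 2,3,6,7,10,11,14,15,18,19,22,23,26,27,30,31): 1⊕1⊕0⊕1⊕0⊕0⊕1⊕0⊕0⊕0⊕1⊕0⊕0⊕0⊕0⊕0 = 1
s4 (pos 4,5,6,7,12,13,14,15,20,21,22,23,28,29,30,31): 1⊕0⊕0⊕1⊕0⊕1⊕1⊕0⊕1⊕0⊕1⊕0⊕0⊕1⊕0⊕0 = 1
s8 (pos 8,9,10,11,12,13,14,15,24,25,26,27,28,29,30,31): 1⊕1⊕0⊕0⊕0⊕1⊕1⊕0⊕0⊕0⊕0⊕0⊕0⊕1⊕0⊕0 = 1
s16 (pos 16,17,18,19,20,21,22,23,24,25,26,27,28,29,30,31): 1⊕1⊕0⊕0⊕1⊕0⊕1⊕0⊕0⊕0⊕0⊕0⊕0⊕1⊕0⊕0 = 1
Syndrome s16…s1 = 11111 → error at position 31.
Flip position 31: 1111001110001101100101000000100 → 1111001110001101100101000000101
Read data bits from positions 3,5,6,7,9,10,11,12,13,14,15,17,18,19,20,21,22,23,24,25,26,27,28,29,30,31: 10011000110100101000000101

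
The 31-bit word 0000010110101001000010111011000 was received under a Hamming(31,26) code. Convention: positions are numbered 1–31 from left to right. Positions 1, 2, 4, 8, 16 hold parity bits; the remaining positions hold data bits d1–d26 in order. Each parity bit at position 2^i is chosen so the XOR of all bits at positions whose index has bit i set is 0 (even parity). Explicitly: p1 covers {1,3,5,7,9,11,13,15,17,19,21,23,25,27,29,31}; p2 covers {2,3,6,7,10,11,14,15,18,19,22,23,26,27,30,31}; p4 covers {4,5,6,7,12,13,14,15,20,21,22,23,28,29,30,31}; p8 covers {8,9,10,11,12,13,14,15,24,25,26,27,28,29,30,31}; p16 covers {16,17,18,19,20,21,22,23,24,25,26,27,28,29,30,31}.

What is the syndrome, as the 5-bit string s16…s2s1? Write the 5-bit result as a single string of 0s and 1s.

10101

s1 (pos 1,3,5,7,9,11,13,15,17,19,21,23,25,27,29,31): 0⊕0⊕0⊕0⊕1⊕1⊕1⊕0⊕0⊕0⊕1⊕1⊕1⊕1⊕0⊕0 = 1
s2 (pos 2,3,6,7,10,11,14,15,18,19,22,23,26,27,30,31): 0⊕0⊕1⊕0⊕0⊕1⊕0⊕0⊕0⊕0⊕0⊕1⊕0⊕1⊕0⊕0 = 0
s4 (pos 4,5,6,7,12,13,14,15,20,21,22,23,28,29,30,31): 0⊕0⊕1⊕0⊕0⊕1⊕0⊕0⊕0⊕1⊕0⊕1⊕1⊕0⊕0⊕0 = 1
s8 (pos 8,9,10,11,12,13,14,15,24,25,26,27,28,29,30,31): 1⊕1⊕0⊕1⊕0⊕1⊕0⊕0⊕1⊕1⊕0⊕1⊕1⊕0⊕0⊕0 = 0
s16 (pos 16,17,18,19,20,21,22,23,24,25,26,27,28,29,30,31): 1⊕0⊕0⊕0⊕0⊕1⊕0⊕1⊕1⊕1⊕0⊕1⊕1⊕0⊕0⊕0 = 1
Syndrome s16…s1 = 10101 → error at position 21.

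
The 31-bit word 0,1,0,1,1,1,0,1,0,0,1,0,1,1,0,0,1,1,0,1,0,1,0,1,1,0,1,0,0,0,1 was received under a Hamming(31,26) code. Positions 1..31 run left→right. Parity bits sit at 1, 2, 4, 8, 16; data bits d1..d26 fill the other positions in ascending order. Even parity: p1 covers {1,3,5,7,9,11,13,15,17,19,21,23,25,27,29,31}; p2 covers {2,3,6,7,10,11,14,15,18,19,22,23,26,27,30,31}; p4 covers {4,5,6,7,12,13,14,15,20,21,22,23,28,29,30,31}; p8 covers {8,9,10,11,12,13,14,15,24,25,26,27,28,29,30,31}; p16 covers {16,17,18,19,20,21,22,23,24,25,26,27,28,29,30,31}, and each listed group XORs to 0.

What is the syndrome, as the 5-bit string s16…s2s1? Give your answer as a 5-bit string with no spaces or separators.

s1 (pos 1,3,5,7,9,11,13,15,17,19,21,23,25,27,29,31): 0⊕0⊕1⊕0⊕0⊕1⊕1⊕0⊕1⊕0⊕0⊕0⊕1⊕1⊕0⊕1 = 1
s2 (pos 2,3,6,7,10,11,14,15,18,19,22,23,26,27,30,31): 1⊕0⊕1⊕0⊕0⊕1⊕1⊕0⊕1⊕0⊕1⊕0⊕0⊕1⊕0⊕1 = 0
s4 (pos 4,5,6,7,12,13,14,15,20,21,22,23,28,29,30,31): 1⊕1⊕1⊕0⊕0⊕1⊕1⊕0⊕1⊕0⊕1⊕0⊕0⊕0⊕0⊕1 = 0
s8 (pos 8,9,10,11,12,13,14,15,24,25,26,27,28,29,30,31): 1⊕0⊕0⊕1⊕0⊕1⊕1⊕0⊕1⊕1⊕0⊕1⊕0⊕0⊕0⊕1 = 0
s16 (pos 16,17,18,19,20,21,22,23,24,25,26,27,28,29,30,31): 0⊕1⊕1⊕0⊕1⊕0⊕1⊕0⊕1⊕1⊕0⊕1⊕0⊕0⊕0⊕1 = 0
Syndrome s16…s1 = 00001 → error at position 1.

00001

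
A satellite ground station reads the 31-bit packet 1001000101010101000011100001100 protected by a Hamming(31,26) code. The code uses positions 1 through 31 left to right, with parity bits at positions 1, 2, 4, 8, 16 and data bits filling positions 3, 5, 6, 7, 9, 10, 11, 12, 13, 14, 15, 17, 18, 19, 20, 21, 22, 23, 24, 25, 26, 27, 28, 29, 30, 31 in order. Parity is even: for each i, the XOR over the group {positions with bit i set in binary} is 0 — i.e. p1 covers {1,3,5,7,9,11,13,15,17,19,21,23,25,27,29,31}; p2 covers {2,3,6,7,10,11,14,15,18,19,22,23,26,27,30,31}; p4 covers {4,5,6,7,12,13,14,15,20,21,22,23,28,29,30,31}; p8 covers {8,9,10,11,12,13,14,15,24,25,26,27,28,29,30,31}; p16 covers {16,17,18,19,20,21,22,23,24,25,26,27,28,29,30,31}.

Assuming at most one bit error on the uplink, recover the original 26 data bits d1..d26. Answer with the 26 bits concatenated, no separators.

s1 (pos 1,3,5,7,9,11,13,15,17,19,21,23,25,27,29,31): 1⊕0⊕0⊕0⊕0⊕0⊕0⊕0⊕0⊕0⊕1⊕1⊕0⊕0⊕1⊕0 = 0
s2 (pos 2,3,6,7,10,11,14,15,18,19,22,23,26,27,30,31): 0⊕0⊕0⊕0⊕1⊕0⊕1⊕0⊕0⊕0⊕1⊕1⊕0⊕0⊕0⊕0 = 0
s4 (pos 4,5,6,7,12,13,14,15,20,21,22,23,28,29,30,31): 1⊕0⊕0⊕0⊕1⊕0⊕1⊕0⊕0⊕1⊕1⊕1⊕1⊕1⊕0⊕0 = 0
s8 (pos 8,9,10,11,12,13,14,15,24,25,26,27,28,29,30,31): 1⊕0⊕1⊕0⊕1⊕0⊕1⊕0⊕0⊕0⊕0⊕0⊕1⊕1⊕0⊕0 = 0
s16 (pos 16,17,18,19,20,21,22,23,24,25,26,27,28,29,30,31): 1⊕0⊕0⊕0⊕0⊕1⊕1⊕1⊕0⊕0⊕0⊕0⊕1⊕1⊕0⊕0 = 0
Syndrome s16…s1 = 00000 → no error.
Read data bits from positions 3,5,6,7,9,10,11,12,13,14,15,17,18,19,20,21,22,23,24,25,26,27,28,29,30,31: 00000101010000011100001100

00000101010000011100001100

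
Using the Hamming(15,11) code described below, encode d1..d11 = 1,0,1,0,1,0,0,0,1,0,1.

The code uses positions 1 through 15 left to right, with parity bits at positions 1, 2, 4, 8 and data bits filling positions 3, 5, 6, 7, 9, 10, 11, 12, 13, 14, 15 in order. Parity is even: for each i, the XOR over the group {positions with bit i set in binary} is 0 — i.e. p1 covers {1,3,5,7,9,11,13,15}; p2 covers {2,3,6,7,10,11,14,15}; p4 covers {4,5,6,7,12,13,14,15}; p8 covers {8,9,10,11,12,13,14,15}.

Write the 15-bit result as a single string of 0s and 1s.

Place data at non-parity positions: p1 p2 1 p4 0 1 0 p8 1 0 0 0 1 0 1
p1 (pos 1,3,5,7,9,11,13,15): XOR of data positions = 1⊕0⊕0⊕1⊕0⊕1⊕1 = 0
p2 (pos 2,3,6,7,10,11,14,15): XOR of data positions = 1⊕1⊕0⊕0⊕0⊕0⊕1 = 1
p4 (pos 4,5,6,7,12,13,14,15): XOR of data positions = 0⊕1⊕0⊕0⊕1⊕0⊕1 = 1
p8 (pos 8,9,10,11,12,13,14,15): XOR of data positions = 1⊕0⊕0⊕0⊕1⊕0⊕1 = 1
Codeword: 011101011000101

011101011000101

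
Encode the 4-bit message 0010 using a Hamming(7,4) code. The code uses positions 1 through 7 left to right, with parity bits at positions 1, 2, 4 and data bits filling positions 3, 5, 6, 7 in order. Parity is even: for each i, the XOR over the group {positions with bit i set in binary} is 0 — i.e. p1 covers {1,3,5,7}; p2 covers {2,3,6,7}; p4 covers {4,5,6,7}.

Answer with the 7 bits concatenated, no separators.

0101010

Place data at non-parity positions: p1 p2 0 p4 0 1 0
p1 (pos 1,3,5,7): XOR of data positions = 0⊕0⊕0 = 0
p2 (pos 2,3,6,7): XOR of data positions = 0⊕1⊕0 = 1
p4 (pos 4,5,6,7): XOR of data positions = 0⊕1⊕0 = 1
Codeword: 0101010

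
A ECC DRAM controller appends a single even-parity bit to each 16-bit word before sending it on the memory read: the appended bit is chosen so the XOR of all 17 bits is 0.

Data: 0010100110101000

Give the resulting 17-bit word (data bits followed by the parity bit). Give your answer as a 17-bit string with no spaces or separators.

00101001101010000

XOR of the 16 data bits: 0⊕0⊕1⊕0⊕1⊕0⊕0⊕1⊕1⊕0⊕1⊕0⊕1⊕0⊕0⊕0 = 0
Parity bit = 0 (so all 17 bits XOR to 0).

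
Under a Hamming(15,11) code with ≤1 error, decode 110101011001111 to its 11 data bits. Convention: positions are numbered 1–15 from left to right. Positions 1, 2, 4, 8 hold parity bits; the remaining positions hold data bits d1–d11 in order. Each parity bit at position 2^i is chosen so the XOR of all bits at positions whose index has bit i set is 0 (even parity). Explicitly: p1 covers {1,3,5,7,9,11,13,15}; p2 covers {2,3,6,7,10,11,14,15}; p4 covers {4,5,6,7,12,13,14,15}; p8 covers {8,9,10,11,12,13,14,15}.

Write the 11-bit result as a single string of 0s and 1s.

s1 (pos 1,3,5,7,9,11,13,15): 1⊕0⊕0⊕0⊕1⊕0⊕1⊕1 = 0
s2 (pos 2,3,6,7,10,11,14,15): 1⊕0⊕1⊕0⊕0⊕0⊕1⊕1 = 0
s4 (pos 4,5,6,7,12,13,14,15): 1⊕0⊕1⊕0⊕1⊕1⊕1⊕1 = 0
s8 (pos 8,9,10,11,12,13,14,15): 1⊕1⊕0⊕0⊕1⊕1⊕1⊕1 = 0
Syndrome s8…s1 = 0000 → no error.
Read data bits from positions 3,5,6,7,9,10,11,12,13,14,15: 00101001111

00101001111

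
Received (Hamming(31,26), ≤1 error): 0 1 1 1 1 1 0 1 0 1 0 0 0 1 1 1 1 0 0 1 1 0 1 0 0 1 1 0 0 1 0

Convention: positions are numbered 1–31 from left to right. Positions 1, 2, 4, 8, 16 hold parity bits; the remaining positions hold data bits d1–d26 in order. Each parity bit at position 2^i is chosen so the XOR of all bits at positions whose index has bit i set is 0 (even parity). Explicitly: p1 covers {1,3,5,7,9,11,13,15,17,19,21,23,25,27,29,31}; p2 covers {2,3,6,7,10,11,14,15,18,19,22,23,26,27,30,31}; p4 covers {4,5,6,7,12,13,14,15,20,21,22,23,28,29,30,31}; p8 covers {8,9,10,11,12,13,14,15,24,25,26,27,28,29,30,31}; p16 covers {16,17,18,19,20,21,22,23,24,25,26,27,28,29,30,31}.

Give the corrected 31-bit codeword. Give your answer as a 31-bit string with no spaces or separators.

s1 (pos 1,3,5,7,9,11,13,15,17,19,21,23,25,27,29,31): 0⊕1⊕1⊕0⊕0⊕0⊕0⊕1⊕1⊕0⊕1⊕1⊕0⊕1⊕0⊕0 = 1
s2 (pos 2,3,6,7,10,11,14,15,18,19,22,23,26,27,30,31): 1⊕1⊕1⊕0⊕1⊕0⊕1⊕1⊕0⊕0⊕0⊕1⊕1⊕1⊕1⊕0 = 0
s4 (pos 4,5,6,7,12,13,14,15,20,21,22,23,28,29,30,31): 1⊕1⊕1⊕0⊕0⊕0⊕1⊕1⊕1⊕1⊕0⊕1⊕0⊕0⊕1⊕0 = 1
s8 (pos 8,9,10,11,12,13,14,15,24,25,26,27,28,29,30,31): 1⊕0⊕1⊕0⊕0⊕0⊕1⊕1⊕0⊕0⊕1⊕1⊕0⊕0⊕1⊕0 = 1
s16 (pos 16,17,18,19,20,21,22,23,24,25,26,27,28,29,30,31): 1⊕1⊕0⊕0⊕1⊕1⊕0⊕1⊕0⊕0⊕1⊕1⊕0⊕0⊕1⊕0 = 0
Syndrome s16…s1 = 01101 → error at position 13.
Flip position 13: 0111110101000111100110100110010 → 0111110101001111100110100110010

0111110101001111100110100110010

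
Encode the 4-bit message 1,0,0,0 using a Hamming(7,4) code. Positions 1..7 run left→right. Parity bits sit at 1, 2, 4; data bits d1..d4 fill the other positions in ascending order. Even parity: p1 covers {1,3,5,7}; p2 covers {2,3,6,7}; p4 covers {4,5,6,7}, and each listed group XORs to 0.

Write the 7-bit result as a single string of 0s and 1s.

Place data at non-parity positions: p1 p2 1 p4 0 0 0
p1 (pos 1,3,5,7): XOR of data positions = 1⊕0⊕0 = 1
p2 (pos 2,3,6,7): XOR of data positions = 1⊕0⊕0 = 1
p4 (pos 4,5,6,7): XOR of data positions = 0⊕0⊕0 = 0
Codeword: 1110000

1110000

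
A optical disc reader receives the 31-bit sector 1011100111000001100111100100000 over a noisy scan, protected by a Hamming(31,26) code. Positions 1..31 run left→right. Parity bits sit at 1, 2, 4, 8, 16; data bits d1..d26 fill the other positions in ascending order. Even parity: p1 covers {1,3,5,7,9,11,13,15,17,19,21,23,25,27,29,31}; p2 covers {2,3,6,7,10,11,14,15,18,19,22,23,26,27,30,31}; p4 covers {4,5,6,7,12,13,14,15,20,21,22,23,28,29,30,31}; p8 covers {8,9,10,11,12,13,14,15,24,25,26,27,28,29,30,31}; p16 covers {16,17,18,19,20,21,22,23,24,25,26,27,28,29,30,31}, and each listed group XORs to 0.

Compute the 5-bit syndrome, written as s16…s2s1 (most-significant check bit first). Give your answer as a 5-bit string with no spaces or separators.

s1 (pos 1,3,5,7,9,11,13,15,17,19,21,23,25,27,29,31): 1⊕1⊕1⊕0⊕1⊕0⊕0⊕0⊕1⊕0⊕1⊕1⊕0⊕0⊕0⊕0 = 1
s2 (pos 2,3,6,7,10,11,14,15,18,19,22,23,26,27,30,31): 0⊕1⊕0⊕0⊕1⊕0⊕0⊕0⊕0⊕0⊕1⊕1⊕1⊕0⊕0⊕0 = 1
s4 (pos 4,5,6,7,12,13,14,15,20,21,22,23,28,29,30,31): 1⊕1⊕0⊕0⊕0⊕0⊕0⊕0⊕1⊕1⊕1⊕1⊕0⊕0⊕0⊕0 = 0
s8 (pos 8,9,10,11,12,13,14,15,24,25,26,27,28,29,30,31): 1⊕1⊕1⊕0⊕0⊕0⊕0⊕0⊕0⊕0⊕1⊕0⊕0⊕0⊕0⊕0 = 0
s16 (pos 16,17,18,19,20,21,22,23,24,25,26,27,28,29,30,31): 1⊕1⊕0⊕0⊕1⊕1⊕1⊕1⊕0⊕0⊕1⊕0⊕0⊕0⊕0⊕0 = 1
Syndrome s16…s1 = 10011 → error at position 19.

10011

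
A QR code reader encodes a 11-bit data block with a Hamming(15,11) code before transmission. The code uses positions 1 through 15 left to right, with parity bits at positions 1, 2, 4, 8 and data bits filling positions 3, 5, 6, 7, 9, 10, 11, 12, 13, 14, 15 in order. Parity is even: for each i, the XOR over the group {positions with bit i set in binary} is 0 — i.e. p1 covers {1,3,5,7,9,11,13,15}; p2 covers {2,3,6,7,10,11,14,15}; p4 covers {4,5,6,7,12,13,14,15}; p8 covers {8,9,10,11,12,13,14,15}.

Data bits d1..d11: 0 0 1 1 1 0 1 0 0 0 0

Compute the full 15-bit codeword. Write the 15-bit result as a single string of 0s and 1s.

Place data at non-parity positions: p1 p2 0 p4 0 1 1 p8 1 0 1 0 0 0 0
p1 (pos 1,3,5,7,9,11,13,15): XOR of data positions = 0⊕0⊕1⊕1⊕1⊕0⊕0 = 1
p2 (pos 2,3,6,7,10,11,14,15): XOR of data positions = 0⊕1⊕1⊕0⊕1⊕0⊕0 = 1
p4 (pos 4,5,6,7,12,13,14,15): XOR of data positions = 0⊕1⊕1⊕0⊕0⊕0⊕0 = 0
p8 (pos 8,9,10,11,12,13,14,15): XOR of data positions = 1⊕0⊕1⊕0⊕0⊕0⊕0 = 0
Codeword: 110001101010000

110001101010000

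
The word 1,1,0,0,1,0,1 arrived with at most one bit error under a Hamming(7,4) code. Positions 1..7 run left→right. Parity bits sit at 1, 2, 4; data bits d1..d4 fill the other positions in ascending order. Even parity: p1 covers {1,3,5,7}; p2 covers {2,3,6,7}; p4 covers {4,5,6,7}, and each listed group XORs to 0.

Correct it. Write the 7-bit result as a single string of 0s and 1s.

s1 (pos 1,3,5,7): 1⊕0⊕1⊕1 = 1
s2 (pos 2,3,6,7): 1⊕0⊕0⊕1 = 0
s4 (pos 4,5,6,7): 0⊕1⊕0⊕1 = 0
Syndrome s4…s1 = 001 → error at position 1.
Flip position 1: 1100101 → 0100101

0100101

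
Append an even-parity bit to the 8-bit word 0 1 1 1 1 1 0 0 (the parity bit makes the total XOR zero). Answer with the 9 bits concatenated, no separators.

XOR of the 8 data bits: 0⊕1⊕1⊕1⊕1⊕1⊕0⊕0 = 1
Parity bit = 1 (so all 9 bits XOR to 0).

011111001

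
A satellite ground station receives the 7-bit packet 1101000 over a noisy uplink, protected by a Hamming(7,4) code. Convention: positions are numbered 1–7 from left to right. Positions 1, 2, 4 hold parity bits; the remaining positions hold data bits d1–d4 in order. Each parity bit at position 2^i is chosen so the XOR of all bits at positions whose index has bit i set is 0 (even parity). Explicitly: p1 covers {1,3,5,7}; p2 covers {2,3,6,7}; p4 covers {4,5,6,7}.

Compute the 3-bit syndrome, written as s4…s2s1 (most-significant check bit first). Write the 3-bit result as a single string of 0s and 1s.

111

s1 (pos 1,3,5,7): 1⊕0⊕0⊕0 = 1
s2 (pos 2,3,6,7): 1⊕0⊕0⊕0 = 1
s4 (pos 4,5,6,7): 1⊕0⊕0⊕0 = 1
Syndrome s4…s1 = 111 → error at position 7.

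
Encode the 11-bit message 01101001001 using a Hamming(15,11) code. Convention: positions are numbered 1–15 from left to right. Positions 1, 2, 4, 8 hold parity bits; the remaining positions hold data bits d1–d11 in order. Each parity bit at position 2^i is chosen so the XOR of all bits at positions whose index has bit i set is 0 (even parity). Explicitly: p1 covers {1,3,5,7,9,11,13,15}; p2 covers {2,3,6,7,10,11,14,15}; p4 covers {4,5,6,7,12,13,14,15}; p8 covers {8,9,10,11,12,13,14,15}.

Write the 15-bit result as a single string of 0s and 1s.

100011011001001

Place data at non-parity positions: p1 p2 0 p4 1 1 0 p8 1 0 0 1 0 0 1
p1 (pos 1,3,5,7,9,11,13,15): XOR of data positions = 0⊕1⊕0⊕1⊕0⊕0⊕1 = 1
p2 (pos 2,3,6,7,10,11,14,15): XOR of data positions = 0⊕1⊕0⊕0⊕0⊕0⊕1 = 0
p4 (pos 4,5,6,7,12,13,14,15): XOR of data positions = 1⊕1⊕0⊕1⊕0⊕0⊕1 = 0
p8 (pos 8,9,10,11,12,13,14,15): XOR of data positions = 1⊕0⊕0⊕1⊕0⊕0⊕1 = 1
Codeword: 100011011001001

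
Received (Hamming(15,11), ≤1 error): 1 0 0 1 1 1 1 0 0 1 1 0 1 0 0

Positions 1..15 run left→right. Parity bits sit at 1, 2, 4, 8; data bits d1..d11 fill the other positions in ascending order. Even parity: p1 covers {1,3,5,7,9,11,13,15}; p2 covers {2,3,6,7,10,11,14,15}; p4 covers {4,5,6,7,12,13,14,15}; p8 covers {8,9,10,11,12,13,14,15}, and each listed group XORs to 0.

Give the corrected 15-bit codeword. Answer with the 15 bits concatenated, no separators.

100111100110000

s1 (pos 1,3,5,7,9,11,13,15): 1⊕0⊕1⊕1⊕0⊕1⊕1⊕0 = 1
s2 (pos 2,3,6,7,10,11,14,15): 0⊕0⊕1⊕1⊕1⊕1⊕0⊕0 = 0
s4 (pos 4,5,6,7,12,13,14,15): 1⊕1⊕1⊕1⊕0⊕1⊕0⊕0 = 1
s8 (pos 8,9,10,11,12,13,14,15): 0⊕0⊕1⊕1⊕0⊕1⊕0⊕0 = 1
Syndrome s8…s1 = 1101 → error at position 13.
Flip position 13: 100111100110100 → 100111100110000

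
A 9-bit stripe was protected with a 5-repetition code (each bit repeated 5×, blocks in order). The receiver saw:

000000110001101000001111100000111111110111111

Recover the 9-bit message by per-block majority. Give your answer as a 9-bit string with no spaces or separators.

001010111

Block 1 (00000): 0 ones → 0
Block 2 (01100): 2 ones → 0
Block 3 (01101): 3 ones → 1
Block 4 (00000): 0 ones → 0
Block 5 (11111): 5 ones → 1
Block 6 (00000): 0 ones → 0
Block 7 (11111): 5 ones → 1
Block 8 (11101): 4 ones → 1
Block 9 (11111): 5 ones → 1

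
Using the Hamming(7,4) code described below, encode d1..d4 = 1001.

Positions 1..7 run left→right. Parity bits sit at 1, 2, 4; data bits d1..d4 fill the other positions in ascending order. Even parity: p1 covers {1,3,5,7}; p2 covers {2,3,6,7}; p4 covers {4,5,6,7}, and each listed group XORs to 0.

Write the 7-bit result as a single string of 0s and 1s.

0011001

Place data at non-parity positions: p1 p2 1 p4 0 0 1
p1 (pos 1,3,5,7): XOR of data positions = 1⊕0⊕1 = 0
p2 (pos 2,3,6,7): XOR of data positions = 1⊕0⊕1 = 0
p4 (pos 4,5,6,7): XOR of data positions = 0⊕0⊕1 = 1
Codeword: 0011001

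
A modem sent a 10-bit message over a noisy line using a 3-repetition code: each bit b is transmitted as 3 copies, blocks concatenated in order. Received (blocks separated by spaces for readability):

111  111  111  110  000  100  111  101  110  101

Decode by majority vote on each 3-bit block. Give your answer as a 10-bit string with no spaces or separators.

1111001111

Block 1 (111): 3 ones → 1
Block 2 (111): 3 ones → 1
Block 3 (111): 3 ones → 1
Block 4 (110): 2 ones → 1
Block 5 (000): 0 ones → 0
Block 6 (100): 1 one → 0
Block 7 (111): 3 ones → 1
Block 8 (101): 2 ones → 1
Block 9 (110): 2 ones → 1
Block 10 (101): 2 ones → 1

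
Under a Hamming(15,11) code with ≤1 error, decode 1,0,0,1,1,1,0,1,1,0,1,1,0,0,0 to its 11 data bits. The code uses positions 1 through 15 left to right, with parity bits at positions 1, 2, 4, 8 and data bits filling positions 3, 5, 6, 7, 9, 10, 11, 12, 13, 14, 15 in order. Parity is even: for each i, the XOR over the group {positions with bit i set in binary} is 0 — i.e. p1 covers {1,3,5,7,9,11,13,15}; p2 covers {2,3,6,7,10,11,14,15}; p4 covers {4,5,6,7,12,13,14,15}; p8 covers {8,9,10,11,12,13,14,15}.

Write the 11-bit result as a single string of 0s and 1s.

s1 (pos 1,3,5,7,9,11,13,15): 1⊕0⊕1⊕0⊕1⊕1⊕0⊕0 = 0
s2 (pos 2,3,6,7,10,11,14,15): 0⊕0⊕1⊕0⊕0⊕1⊕0⊕0 = 0
s4 (pos 4,5,6,7,12,13,14,15): 1⊕1⊕1⊕0⊕1⊕0⊕0⊕0 = 0
s8 (pos 8,9,10,11,12,13,14,15): 1⊕1⊕0⊕1⊕1⊕0⊕0⊕0 = 0
Syndrome s8…s1 = 0000 → no error.
Read data bits from positions 3,5,6,7,9,10,11,12,13,14,15: 01101011000

01101011000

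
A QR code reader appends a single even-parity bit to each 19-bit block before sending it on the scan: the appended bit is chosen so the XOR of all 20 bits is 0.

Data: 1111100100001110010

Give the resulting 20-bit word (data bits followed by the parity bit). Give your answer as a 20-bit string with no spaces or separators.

XOR of the 19 data bits: 1⊕1⊕1⊕1⊕1⊕0⊕0⊕1⊕0⊕0⊕0⊕0⊕1⊕1⊕1⊕0⊕0⊕1⊕0 = 0
Parity bit = 0 (so all 20 bits XOR to 0).

11111001000011100100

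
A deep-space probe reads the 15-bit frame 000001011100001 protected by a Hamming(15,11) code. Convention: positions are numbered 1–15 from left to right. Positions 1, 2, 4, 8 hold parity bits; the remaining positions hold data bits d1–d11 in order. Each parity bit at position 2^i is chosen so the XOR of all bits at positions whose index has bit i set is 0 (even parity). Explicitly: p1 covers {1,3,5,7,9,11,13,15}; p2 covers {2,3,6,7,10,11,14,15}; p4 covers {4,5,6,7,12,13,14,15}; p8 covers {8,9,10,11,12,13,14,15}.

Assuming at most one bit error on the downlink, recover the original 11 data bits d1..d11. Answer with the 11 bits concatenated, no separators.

s1 (pos 1,3,5,7,9,11,13,15): 0⊕0⊕0⊕0⊕1⊕0⊕0⊕1 = 0
s2 (pos 2,3,6,7,10,11,14,15): 0⊕0⊕1⊕0⊕1⊕0⊕0⊕1 = 1
s4 (pos 4,5,6,7,12,13,14,15): 0⊕0⊕1⊕0⊕0⊕0⊕0⊕1 = 0
s8 (pos 8,9,10,11,12,13,14,15): 1⊕1⊕1⊕0⊕0⊕0⊕0⊕1 = 0
Syndrome s8…s1 = 0010 → error at position 2.
Flip position 2: 000001011100001 → 010001011100001
Read data bits from positions 3,5,6,7,9,10,11,12,13,14,15: 00101100001

00101100001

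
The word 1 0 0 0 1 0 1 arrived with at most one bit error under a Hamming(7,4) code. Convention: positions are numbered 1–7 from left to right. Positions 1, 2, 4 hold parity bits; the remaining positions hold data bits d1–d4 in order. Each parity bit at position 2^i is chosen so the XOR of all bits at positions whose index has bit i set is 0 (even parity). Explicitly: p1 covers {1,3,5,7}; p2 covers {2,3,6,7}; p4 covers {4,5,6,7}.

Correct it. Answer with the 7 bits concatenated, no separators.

s1 (pos 1,3,5,7): 1⊕0⊕1⊕1 = 1
s2 (pos 2,3,6,7): 0⊕0⊕0⊕1 = 1
s4 (pos 4,5,6,7): 0⊕1⊕0⊕1 = 0
Syndrome s4…s1 = 011 → error at position 3.
Flip position 3: 1000101 → 1010101

1010101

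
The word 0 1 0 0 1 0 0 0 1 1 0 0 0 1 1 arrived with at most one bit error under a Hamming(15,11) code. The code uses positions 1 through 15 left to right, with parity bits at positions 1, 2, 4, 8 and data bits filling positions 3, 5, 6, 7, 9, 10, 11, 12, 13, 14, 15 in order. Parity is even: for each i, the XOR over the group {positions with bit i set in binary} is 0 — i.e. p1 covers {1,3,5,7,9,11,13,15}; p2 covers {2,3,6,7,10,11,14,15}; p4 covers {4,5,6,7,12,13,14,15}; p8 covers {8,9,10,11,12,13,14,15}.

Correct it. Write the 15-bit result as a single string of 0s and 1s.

010000001100011

s1 (pos 1,3,5,7,9,11,13,15): 0⊕0⊕1⊕0⊕1⊕0⊕0⊕1 = 1
s2 (pos 2,3,6,7,10,11,14,15): 1⊕0⊕0⊕0⊕1⊕0⊕1⊕1 = 0
s4 (pos 4,5,6,7,12,13,14,15): 0⊕1⊕0⊕0⊕0⊕0⊕1⊕1 = 1
s8 (pos 8,9,10,11,12,13,14,15): 0⊕1⊕1⊕0⊕0⊕0⊕1⊕1 = 0
Syndrome s8…s1 = 0101 → error at position 5.
Flip position 5: 010010001100011 → 010000001100011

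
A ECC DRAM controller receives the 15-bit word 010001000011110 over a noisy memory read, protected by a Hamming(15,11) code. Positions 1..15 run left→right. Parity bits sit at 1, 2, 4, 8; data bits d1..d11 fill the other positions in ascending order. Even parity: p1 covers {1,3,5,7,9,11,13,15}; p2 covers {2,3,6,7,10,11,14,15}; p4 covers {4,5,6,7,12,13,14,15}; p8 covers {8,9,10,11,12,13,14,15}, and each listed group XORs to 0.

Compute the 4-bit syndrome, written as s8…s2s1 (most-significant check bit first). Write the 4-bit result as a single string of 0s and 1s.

s1 (pos 1,3,5,7,9,11,13,15): 0⊕0⊕0⊕0⊕0⊕1⊕1⊕0 = 0
s2 (pos 2,3,6,7,10,11,14,15): 1⊕0⊕1⊕0⊕0⊕1⊕1⊕0 = 0
s4 (pos 4,5,6,7,12,13,14,15): 0⊕0⊕1⊕0⊕1⊕1⊕1⊕0 = 0
s8 (pos 8,9,10,11,12,13,14,15): 0⊕0⊕0⊕1⊕1⊕1⊕1⊕0 = 0
Syndrome s8…s1 = 0000 → no error.

0000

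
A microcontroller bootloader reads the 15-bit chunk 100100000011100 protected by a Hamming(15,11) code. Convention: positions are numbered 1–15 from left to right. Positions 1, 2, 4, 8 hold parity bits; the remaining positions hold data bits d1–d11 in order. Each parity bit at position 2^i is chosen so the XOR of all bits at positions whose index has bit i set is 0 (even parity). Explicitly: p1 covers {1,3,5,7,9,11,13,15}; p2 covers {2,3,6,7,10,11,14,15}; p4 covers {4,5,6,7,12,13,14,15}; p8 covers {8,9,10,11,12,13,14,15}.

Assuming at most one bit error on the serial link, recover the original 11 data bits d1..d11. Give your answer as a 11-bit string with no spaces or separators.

s1 (pos 1,3,5,7,9,11,13,15): 1⊕0⊕0⊕0⊕0⊕1⊕1⊕0 = 1
s2 (pos 2,3,6,7,10,11,14,15): 0⊕0⊕0⊕0⊕0⊕1⊕0⊕0 = 1
s4 (pos 4,5,6,7,12,13,14,15): 1⊕0⊕0⊕0⊕1⊕1⊕0⊕0 = 1
s8 (pos 8,9,10,11,12,13,14,15): 0⊕0⊕0⊕1⊕1⊕1⊕0⊕0 = 1
Syndrome s8…s1 = 1111 → error at position 15.
Flip position 15: 100100000011100 → 100100000011101
Read data bits from positions 3,5,6,7,9,10,11,12,13,14,15: 00000011101

00000011101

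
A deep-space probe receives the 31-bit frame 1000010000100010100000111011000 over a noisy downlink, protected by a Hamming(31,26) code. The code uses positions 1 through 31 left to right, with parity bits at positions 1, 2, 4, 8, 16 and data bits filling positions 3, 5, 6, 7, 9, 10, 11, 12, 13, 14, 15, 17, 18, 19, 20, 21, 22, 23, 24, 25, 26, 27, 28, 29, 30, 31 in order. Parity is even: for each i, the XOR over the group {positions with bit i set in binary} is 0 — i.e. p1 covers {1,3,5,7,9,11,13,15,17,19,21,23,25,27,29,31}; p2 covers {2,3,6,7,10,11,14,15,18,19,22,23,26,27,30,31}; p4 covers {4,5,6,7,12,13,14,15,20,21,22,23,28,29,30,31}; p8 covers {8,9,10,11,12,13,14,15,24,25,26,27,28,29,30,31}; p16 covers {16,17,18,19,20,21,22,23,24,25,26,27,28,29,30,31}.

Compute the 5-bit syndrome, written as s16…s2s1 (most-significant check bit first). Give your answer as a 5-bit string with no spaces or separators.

s1 (pos 1,3,5,7,9,11,13,15,17,19,21,23,25,27,29,31): 1⊕0⊕0⊕0⊕0⊕1⊕0⊕1⊕1⊕0⊕0⊕1⊕1⊕1⊕0⊕0 = 1
s2 (pos 2,3,6,7,10,11,14,15,18,19,22,23,26,27,30,31): 0⊕0⊕1⊕0⊕0⊕1⊕0⊕1⊕0⊕0⊕0⊕1⊕0⊕1⊕0⊕0 = 1
s4 (pos 4,5,6,7,12,13,14,15,20,21,22,23,28,29,30,31): 0⊕0⊕1⊕0⊕0⊕0⊕0⊕1⊕0⊕0⊕0⊕1⊕1⊕0⊕0⊕0 = 0
s8 (pos 8,9,10,11,12,13,14,15,24,25,26,27,28,29,30,31): 0⊕0⊕0⊕1⊕0⊕0⊕0⊕1⊕1⊕1⊕0⊕1⊕1⊕0⊕0⊕0 = 0
s16 (pos 16,17,18,19,20,21,22,23,24,25,26,27,28,29,30,31): 0⊕1⊕0⊕0⊕0⊕0⊕0⊕1⊕1⊕1⊕0⊕1⊕1⊕0⊕0⊕0 = 0
Syndrome s16…s1 = 00011 → error at position 3.

00011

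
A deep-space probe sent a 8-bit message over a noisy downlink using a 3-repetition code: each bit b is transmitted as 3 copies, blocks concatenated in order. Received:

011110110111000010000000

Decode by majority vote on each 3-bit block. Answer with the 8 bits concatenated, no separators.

11110000

Block 1 (011): 2 ones → 1
Block 2 (110): 2 ones → 1
Block 3 (110): 2 ones → 1
Block 4 (111): 3 ones → 1
Block 5 (000): 0 ones → 0
Block 6 (010): 1 one → 0
Block 7 (000): 0 ones → 0
Block 8 (000): 0 ones → 0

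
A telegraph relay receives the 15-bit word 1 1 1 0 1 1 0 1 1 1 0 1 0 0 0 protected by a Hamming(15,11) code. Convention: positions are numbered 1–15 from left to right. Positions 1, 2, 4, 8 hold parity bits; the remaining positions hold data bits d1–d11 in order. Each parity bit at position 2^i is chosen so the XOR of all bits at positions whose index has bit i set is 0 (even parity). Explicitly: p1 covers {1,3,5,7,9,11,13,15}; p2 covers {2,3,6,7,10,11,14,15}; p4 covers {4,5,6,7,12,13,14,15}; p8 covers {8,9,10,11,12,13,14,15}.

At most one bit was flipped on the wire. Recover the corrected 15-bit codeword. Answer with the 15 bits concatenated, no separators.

111111011101000

s1 (pos 1,3,5,7,9,11,13,15): 1⊕1⊕1⊕0⊕1⊕0⊕0⊕0 = 0
s2 (pos 2,3,6,7,10,11,14,15): 1⊕1⊕1⊕0⊕1⊕0⊕0⊕0 = 0
s4 (pos 4,5,6,7,12,13,14,15): 0⊕1⊕1⊕0⊕1⊕0⊕0⊕0 = 1
s8 (pos 8,9,10,11,12,13,14,15): 1⊕1⊕1⊕0⊕1⊕0⊕0⊕0 = 0
Syndrome s8…s1 = 0100 → error at position 4.
Flip position 4: 111011011101000 → 111111011101000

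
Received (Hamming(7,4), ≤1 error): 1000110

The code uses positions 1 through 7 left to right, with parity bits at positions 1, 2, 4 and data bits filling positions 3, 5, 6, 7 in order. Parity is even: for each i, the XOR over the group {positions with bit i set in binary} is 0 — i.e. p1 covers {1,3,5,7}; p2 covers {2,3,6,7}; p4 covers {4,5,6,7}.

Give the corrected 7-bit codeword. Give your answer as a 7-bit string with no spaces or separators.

1100110

s1 (pos 1,3,5,7): 1⊕0⊕1⊕0 = 0
s2 (pos 2,3,6,7): 0⊕0⊕1⊕0 = 1
s4 (pos 4,5,6,7): 0⊕1⊕1⊕0 = 0
Syndrome s4…s1 = 010 → error at position 2.
Flip position 2: 1000110 → 1100110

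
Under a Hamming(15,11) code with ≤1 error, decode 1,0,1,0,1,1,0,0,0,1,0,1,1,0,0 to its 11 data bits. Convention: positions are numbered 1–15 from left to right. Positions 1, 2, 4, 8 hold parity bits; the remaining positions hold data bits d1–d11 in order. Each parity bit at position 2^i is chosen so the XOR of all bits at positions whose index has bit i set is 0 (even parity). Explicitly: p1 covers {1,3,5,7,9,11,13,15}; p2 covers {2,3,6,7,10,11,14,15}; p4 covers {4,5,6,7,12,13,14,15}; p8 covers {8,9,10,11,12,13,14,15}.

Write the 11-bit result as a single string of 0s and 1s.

s1 (pos 1,3,5,7,9,11,13,15): 1⊕1⊕1⊕0⊕0⊕0⊕1⊕0 = 0
s2 (pos 2,3,6,7,10,11,14,15): 0⊕1⊕1⊕0⊕1⊕0⊕0⊕0 = 1
s4 (pos 4,5,6,7,12,13,14,15): 0⊕1⊕1⊕0⊕1⊕1⊕0⊕0 = 0
s8 (pos 8,9,10,11,12,13,14,15): 0⊕0⊕1⊕0⊕1⊕1⊕0⊕0 = 1
Syndrome s8…s1 = 1010 → error at position 10.
Flip position 10: 101011000101100 → 101011000001100
Read data bits from positions 3,5,6,7,9,10,11,12,13,14,15: 11100001100

11100001100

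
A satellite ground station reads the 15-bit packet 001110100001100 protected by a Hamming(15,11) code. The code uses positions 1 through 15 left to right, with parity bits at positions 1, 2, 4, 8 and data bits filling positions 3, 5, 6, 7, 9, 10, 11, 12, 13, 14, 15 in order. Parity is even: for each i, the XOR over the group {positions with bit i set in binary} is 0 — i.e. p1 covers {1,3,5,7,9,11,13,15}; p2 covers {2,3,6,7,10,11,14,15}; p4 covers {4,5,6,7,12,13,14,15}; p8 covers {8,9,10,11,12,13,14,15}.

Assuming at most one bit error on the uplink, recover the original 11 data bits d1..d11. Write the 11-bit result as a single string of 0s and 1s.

s1 (pos 1,3,5,7,9,11,13,15): 0⊕1⊕1⊕1⊕0⊕0⊕1⊕0 = 0
s2 (pos 2,3,6,7,10,11,14,15): 0⊕1⊕0⊕1⊕0⊕0⊕0⊕0 = 0
s4 (pos 4,5,6,7,12,13,14,15): 1⊕1⊕0⊕1⊕1⊕1⊕0⊕0 = 1
s8 (pos 8,9,10,11,12,13,14,15): 0⊕0⊕0⊕0⊕1⊕1⊕0⊕0 = 0
Syndrome s8…s1 = 0100 → error at position 4.
Flip position 4: 001110100001100 → 001010100001100
Read data bits from positions 3,5,6,7,9,10,11,12,13,14,15: 11010001100

11010001100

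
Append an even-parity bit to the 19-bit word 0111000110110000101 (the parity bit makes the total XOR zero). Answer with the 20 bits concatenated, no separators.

01110001101100001011

XOR of the 19 data bits: 0⊕1⊕1⊕1⊕0⊕0⊕0⊕1⊕1⊕0⊕1⊕1⊕0⊕0⊕0⊕0⊕1⊕0⊕1 = 1
Parity bit = 1 (so all 20 bits XOR to 0).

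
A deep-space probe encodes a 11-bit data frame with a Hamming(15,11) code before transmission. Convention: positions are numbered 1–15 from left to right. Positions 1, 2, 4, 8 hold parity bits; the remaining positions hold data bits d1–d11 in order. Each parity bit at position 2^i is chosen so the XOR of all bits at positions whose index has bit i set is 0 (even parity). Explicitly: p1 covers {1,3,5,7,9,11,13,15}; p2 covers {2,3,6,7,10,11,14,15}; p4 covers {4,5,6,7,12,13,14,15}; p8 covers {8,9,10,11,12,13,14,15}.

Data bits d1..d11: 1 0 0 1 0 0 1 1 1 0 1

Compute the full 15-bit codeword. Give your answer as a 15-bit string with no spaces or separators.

Place data at non-parity positions: p1 p2 1 p4 0 0 1 p8 0 0 1 1 1 0 1
p1 (pos 1,3,5,7,9,11,13,15): XOR of data positions = 1⊕0⊕1⊕0⊕1⊕1⊕1 = 1
p2 (pos 2,3,6,7,10,11,14,15): XOR of data positions = 1⊕0⊕1⊕0⊕1⊕0⊕1 = 0
p4 (pos 4,5,6,7,12,13,14,15): XOR of data positions = 0⊕0⊕1⊕1⊕1⊕0⊕1 = 0
p8 (pos 8,9,10,11,12,13,14,15): XOR of data positions = 0⊕0⊕1⊕1⊕1⊕0⊕1 = 0
Codeword: 101000100011101

101000100011101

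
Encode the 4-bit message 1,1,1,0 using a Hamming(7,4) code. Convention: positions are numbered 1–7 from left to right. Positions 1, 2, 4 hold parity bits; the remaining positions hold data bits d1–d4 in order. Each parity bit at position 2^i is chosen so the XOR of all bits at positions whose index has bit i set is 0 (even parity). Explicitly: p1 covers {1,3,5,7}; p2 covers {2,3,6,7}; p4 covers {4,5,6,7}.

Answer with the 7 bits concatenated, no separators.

Place data at non-parity positions: p1 p2 1 p4 1 1 0
p1 (pos 1,3,5,7): XOR of data positions = 1⊕1⊕0 = 0
p2 (pos 2,3,6,7): XOR of data positions = 1⊕1⊕0 = 0
p4 (pos 4,5,6,7): XOR of data positions = 1⊕1⊕0 = 0
Codeword: 0010110

0010110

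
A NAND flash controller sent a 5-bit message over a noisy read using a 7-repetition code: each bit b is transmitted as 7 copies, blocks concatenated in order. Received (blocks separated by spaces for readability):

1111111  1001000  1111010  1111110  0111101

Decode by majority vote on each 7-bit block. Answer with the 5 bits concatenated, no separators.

10111

Block 1 (1111111): 7 ones → 1
Block 2 (1001000): 2 ones → 0
Block 3 (1111010): 5 ones → 1
Block 4 (1111110): 6 ones → 1
Block 5 (0111101): 5 ones → 1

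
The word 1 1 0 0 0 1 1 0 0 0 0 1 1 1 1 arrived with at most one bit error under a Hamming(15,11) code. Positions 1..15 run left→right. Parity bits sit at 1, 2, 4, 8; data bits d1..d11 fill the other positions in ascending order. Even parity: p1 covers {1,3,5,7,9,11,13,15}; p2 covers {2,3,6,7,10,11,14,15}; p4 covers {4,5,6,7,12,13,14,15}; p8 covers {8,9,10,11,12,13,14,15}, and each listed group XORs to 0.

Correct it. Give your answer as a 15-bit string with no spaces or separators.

s1 (pos 1,3,5,7,9,11,13,15): 1⊕0⊕0⊕1⊕0⊕0⊕1⊕1 = 0
s2 (pos 2,3,6,7,10,11,14,15): 1⊕0⊕1⊕1⊕0⊕0⊕1⊕1 = 1
s4 (pos 4,5,6,7,12,13,14,15): 0⊕0⊕1⊕1⊕1⊕1⊕1⊕1 = 0
s8 (pos 8,9,10,11,12,13,14,15): 0⊕0⊕0⊕0⊕1⊕1⊕1⊕1 = 0
Syndrome s8…s1 = 0010 → error at position 2.
Flip position 2: 110001100001111 → 100001100001111

100001100001111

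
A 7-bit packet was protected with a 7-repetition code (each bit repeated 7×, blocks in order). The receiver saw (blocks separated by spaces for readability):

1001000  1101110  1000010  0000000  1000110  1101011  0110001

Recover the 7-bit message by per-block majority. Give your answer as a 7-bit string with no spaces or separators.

0100010

Block 1 (1001000): 2 ones → 0
Block 2 (1101110): 5 ones → 1
Block 3 (1000010): 2 ones → 0
Block 4 (0000000): 0 ones → 0
Block 5 (1000110): 3 ones → 0
Block 6 (1101011): 5 ones → 1
Block 7 (0110001): 3 ones → 0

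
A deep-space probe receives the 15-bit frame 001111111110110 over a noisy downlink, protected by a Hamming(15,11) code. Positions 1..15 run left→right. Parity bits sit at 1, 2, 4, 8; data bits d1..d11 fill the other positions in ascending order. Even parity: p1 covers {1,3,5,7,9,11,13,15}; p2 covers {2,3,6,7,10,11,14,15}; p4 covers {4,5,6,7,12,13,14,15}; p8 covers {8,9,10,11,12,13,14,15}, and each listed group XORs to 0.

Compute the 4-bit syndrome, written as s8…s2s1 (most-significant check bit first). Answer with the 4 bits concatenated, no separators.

0000

s1 (pos 1,3,5,7,9,11,13,15): 0⊕1⊕1⊕1⊕1⊕1⊕1⊕0 = 0
s2 (pos 2,3,6,7,10,11,14,15): 0⊕1⊕1⊕1⊕1⊕1⊕1⊕0 = 0
s4 (pos 4,5,6,7,12,13,14,15): 1⊕1⊕1⊕1⊕0⊕1⊕1⊕0 = 0
s8 (pos 8,9,10,11,12,13,14,15): 1⊕1⊕1⊕1⊕0⊕1⊕1⊕0 = 0
Syndrome s8…s1 = 0000 → no error.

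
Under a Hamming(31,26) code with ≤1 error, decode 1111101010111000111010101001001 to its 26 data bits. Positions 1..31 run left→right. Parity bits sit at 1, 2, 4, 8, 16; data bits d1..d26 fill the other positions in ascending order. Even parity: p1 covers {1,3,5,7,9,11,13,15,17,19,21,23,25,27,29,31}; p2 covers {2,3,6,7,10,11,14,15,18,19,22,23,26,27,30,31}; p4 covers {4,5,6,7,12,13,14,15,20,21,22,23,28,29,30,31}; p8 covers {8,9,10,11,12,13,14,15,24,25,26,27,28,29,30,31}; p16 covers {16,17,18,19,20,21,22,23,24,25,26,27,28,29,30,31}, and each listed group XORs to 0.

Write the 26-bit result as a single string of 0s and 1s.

s1 (pos 1,3,5,7,9,11,13,15,17,19,21,23,25,27,29,31): 1⊕1⊕1⊕1⊕1⊕1⊕1⊕0⊕1⊕1⊕1⊕1⊕1⊕0⊕0⊕1 = 1
s2 (pos 2,3,6,7,10,11,14,15,18,19,22,23,26,27,30,31): 1⊕1⊕0⊕1⊕0⊕1⊕0⊕0⊕1⊕1⊕0⊕1⊕0⊕0⊕0⊕1 = 0
s4 (pos 4,5,6,7,12,13,14,15,20,21,22,23,28,29,30,31): 1⊕1⊕0⊕1⊕1⊕1⊕0⊕0⊕0⊕1⊕0⊕1⊕1⊕0⊕0⊕1 = 1
s8 (pos 8,9,10,11,12,13,14,15,24,25,26,27,28,29,30,31): 0⊕1⊕0⊕1⊕1⊕1⊕0⊕0⊕0⊕1⊕0⊕0⊕1⊕0⊕0⊕1 = 1
s16 (pos 16,17,18,19,20,21,22,23,24,25,26,27,28,29,30,31): 0⊕1⊕1⊕1⊕0⊕1⊕0⊕1⊕0⊕1⊕0⊕0⊕1⊕0⊕0⊕1 = 0
Syndrome s16…s1 = 01101 → error at position 13.
Flip position 13: 1111101010111000111010101001001 → 1111101010110000111010101001001
Read data bits from positions 3,5,6,7,9,10,11,12,13,14,15,17,18,19,20,21,22,23,24,25,26,27,28,29,30,31: 11011011000111010101001001

11011011000111010101001001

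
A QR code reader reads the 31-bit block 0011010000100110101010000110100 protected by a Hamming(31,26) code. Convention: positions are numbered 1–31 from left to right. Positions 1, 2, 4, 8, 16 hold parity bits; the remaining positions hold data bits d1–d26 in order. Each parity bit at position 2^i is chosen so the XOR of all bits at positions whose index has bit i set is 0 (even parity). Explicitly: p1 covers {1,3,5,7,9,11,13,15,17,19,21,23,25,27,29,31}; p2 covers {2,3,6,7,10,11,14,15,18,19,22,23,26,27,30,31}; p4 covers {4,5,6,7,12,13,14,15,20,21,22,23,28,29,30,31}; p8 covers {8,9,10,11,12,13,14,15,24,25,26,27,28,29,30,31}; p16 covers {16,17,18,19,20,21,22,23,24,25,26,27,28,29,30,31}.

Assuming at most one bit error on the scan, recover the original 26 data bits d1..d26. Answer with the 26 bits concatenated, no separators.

s1 (pos 1,3,5,7,9,11,13,15,17,19,21,23,25,27,29,31): 0⊕1⊕0⊕0⊕0⊕1⊕0⊕1⊕1⊕1⊕1⊕0⊕0⊕1⊕1⊕0 = 0
s2 (pos 2,3,6,7,10,11,14,15,18,19,22,23,26,27,30,31): 0⊕1⊕1⊕0⊕0⊕1⊕1⊕1⊕0⊕1⊕0⊕0⊕1⊕1⊕0⊕0 = 0
s4 (pos 4,5,6,7,12,13,14,15,20,21,22,23,28,29,30,31): 1⊕0⊕1⊕0⊕0⊕0⊕1⊕1⊕0⊕1⊕0⊕0⊕0⊕1⊕0⊕0 = 0
s8 (pos 8,9,10,11,12,13,14,15,24,25,26,27,28,29,30,31): 0⊕0⊕0⊕1⊕0⊕0⊕1⊕1⊕0⊕0⊕1⊕1⊕0⊕1⊕0⊕0 = 0
s16 (pos 16,17,18,19,20,21,22,23,24,25,26,27,28,29,30,31): 0⊕1⊕0⊕1⊕0⊕1⊕0⊕0⊕0⊕0⊕1⊕1⊕0⊕1⊕0⊕0 = 0
Syndrome s16…s1 = 00000 → no error.
Read data bits from positions 3,5,6,7,9,10,11,12,13,14,15,17,18,19,20,21,22,23,24,25,26,27,28,29,30,31: 10100010011101010000110100

10100010011101010000110100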